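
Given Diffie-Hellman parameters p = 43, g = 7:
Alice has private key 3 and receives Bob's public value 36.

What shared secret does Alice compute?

Step 1: s = B^a mod p = 36^3 mod 43.
  36^1 mod 43 = 36
  36^2 mod 43 = (36 * 36) mod 43 = 6
  36^3 mod 43 = (6 * 36) mod 43 = 1
Result: shared secret = 1.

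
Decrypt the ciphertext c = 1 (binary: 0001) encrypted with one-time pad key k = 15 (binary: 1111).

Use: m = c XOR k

Step 1: XOR ciphertext with key:
  Ciphertext: 0001
  Key:        1111
  XOR:        1110
Step 2: Plaintext = 1110 = 14 in decimal.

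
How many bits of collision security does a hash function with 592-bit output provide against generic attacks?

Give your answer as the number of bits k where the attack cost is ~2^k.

Step 1: The hash has a 592-bit output.
Step 2: Collision resistance means it should be infeasible to find any x != y with h(x) = h(y).
By the birthday bound, a generic collision search succeeds after about sqrt(2^592) = 2^(592/2) = 2^296 evaluations.
Step 3: Security level = 296 bits.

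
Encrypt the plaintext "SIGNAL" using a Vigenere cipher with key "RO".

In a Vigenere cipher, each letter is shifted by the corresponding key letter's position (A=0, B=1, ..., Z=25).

Step 1: Repeat key to match plaintext length:
  Plaintext: SIGNAL
  Key:       RORORO
Step 2: Encrypt each letter:
  S(18) + R(17) = (18+17) mod 26 = 9 = J
  I(8) + O(14) = (8+14) mod 26 = 22 = W
  G(6) + R(17) = (6+17) mod 26 = 23 = X
  N(13) + O(14) = (13+14) mod 26 = 1 = B
  A(0) + R(17) = (0+17) mod 26 = 17 = R
  L(11) + O(14) = (11+14) mod 26 = 25 = Z
Ciphertext: JWXBRZ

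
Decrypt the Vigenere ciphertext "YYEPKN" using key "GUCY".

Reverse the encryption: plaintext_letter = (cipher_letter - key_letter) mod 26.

Step 1: Extend key: GUCYGU
Step 2: Decrypt each letter (c - k) mod 26:
  Y(24) - G(6) = (24-6) mod 26 = 18 = S
  Y(24) - U(20) = (24-20) mod 26 = 4 = E
  E(4) - C(2) = (4-2) mod 26 = 2 = C
  P(15) - Y(24) = (15-24) mod 26 = 17 = R
  K(10) - G(6) = (10-6) mod 26 = 4 = E
  N(13) - U(20) = (13-20) mod 26 = 19 = T
Plaintext: SECRET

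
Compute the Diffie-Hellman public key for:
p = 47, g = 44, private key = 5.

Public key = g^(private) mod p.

Step 1: A = g^a mod p = 44^5 mod 47.
  44^1 mod 47 = 44
  44^2 mod 47 = (44 * 44) mod 47 = 9
  44^3 mod 47 = (9 * 44) mod 47 = 20
  44^4 mod 47 = (20 * 44) mod 47 = 34
  44^5 mod 47 = (34 * 44) mod 47 = 39
Result: A = 39.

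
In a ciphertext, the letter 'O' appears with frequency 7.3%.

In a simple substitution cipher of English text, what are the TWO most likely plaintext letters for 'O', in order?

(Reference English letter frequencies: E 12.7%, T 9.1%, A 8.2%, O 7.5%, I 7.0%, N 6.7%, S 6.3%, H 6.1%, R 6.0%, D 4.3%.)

Step 1: Observed frequency of 'O' is 7.3%.
Step 2: Compute distances to each reference frequency and sort:
  O (7.5%): difference = 0.2% <-- BEST
  I (7.0%): difference = 0.3% <-- RUNNER-UP
  N (6.7%): difference = 0.6%
  A (8.2%): difference = 0.9%
  S (6.3%): difference = 1.0%
Step 3: Most likely is 'O' (7.5%, diff 0.2%); second most likely is 'I' (7.0%, diff 0.3%).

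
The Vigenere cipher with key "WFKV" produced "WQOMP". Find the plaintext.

Step 1: Extend key: WFKVW
Step 2: Decrypt each letter (c - k) mod 26:
  W(22) - W(22) = (22-22) mod 26 = 0 = A
  Q(16) - F(5) = (16-5) mod 26 = 11 = L
  O(14) - K(10) = (14-10) mod 26 = 4 = E
  M(12) - V(21) = (12-21) mod 26 = 17 = R
  P(15) - W(22) = (15-22) mod 26 = 19 = T
Plaintext: ALERT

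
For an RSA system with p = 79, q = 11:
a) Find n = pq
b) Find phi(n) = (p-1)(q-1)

Step 1: n = p * q = 79 * 11 = 869.
Step 2: phi(n) = (p-1)(q-1) = 78 * 10 = 780.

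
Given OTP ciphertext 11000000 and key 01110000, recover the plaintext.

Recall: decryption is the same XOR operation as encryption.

Step 1: XOR ciphertext with key:
  Ciphertext: 11000000
  Key:        01110000
  XOR:        10110000
Step 2: Plaintext = 10110000 = 176 in decimal.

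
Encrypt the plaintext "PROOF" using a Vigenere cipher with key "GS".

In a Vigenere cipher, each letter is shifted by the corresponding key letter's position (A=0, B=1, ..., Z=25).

Step 1: Repeat key to match plaintext length:
  Plaintext: PROOF
  Key:       GSGSG
Step 2: Encrypt each letter:
  P(15) + G(6) = (15+6) mod 26 = 21 = V
  R(17) + S(18) = (17+18) mod 26 = 9 = J
  O(14) + G(6) = (14+6) mod 26 = 20 = U
  O(14) + S(18) = (14+18) mod 26 = 6 = G
  F(5) + G(6) = (5+6) mod 26 = 11 = L
Ciphertext: VJUGL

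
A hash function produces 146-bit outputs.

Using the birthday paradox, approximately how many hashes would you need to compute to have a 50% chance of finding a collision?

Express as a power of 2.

Step 1: The birthday paradox gives collision probability ~50% after sqrt(2^n) = 2^(n/2) hashes.
Step 2: For 146-bit output: 2^(146/2) = 2^73.
Step 3: Approximately 2^73 hash computations needed.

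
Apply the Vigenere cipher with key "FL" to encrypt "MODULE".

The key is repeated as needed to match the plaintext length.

Step 1: Repeat key to match plaintext length:
  Plaintext: MODULE
  Key:       FLFLFL
Step 2: Encrypt each letter:
  M(12) + F(5) = (12+5) mod 26 = 17 = R
  O(14) + L(11) = (14+11) mod 26 = 25 = Z
  D(3) + F(5) = (3+5) mod 26 = 8 = I
  U(20) + L(11) = (20+11) mod 26 = 5 = F
  L(11) + F(5) = (11+5) mod 26 = 16 = Q
  E(4) + L(11) = (4+11) mod 26 = 15 = P
Ciphertext: RZIFQP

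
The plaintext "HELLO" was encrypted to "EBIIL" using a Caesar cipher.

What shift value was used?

Step 1: Compare first letters: H (position 7) -> E (position 4).
Step 2: Shift = (4 - 7) mod 26 = 23.
The shift value is 23.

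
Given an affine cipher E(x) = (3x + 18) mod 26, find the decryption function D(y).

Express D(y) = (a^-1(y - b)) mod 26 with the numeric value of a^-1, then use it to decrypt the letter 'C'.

Step 1: Find a^-1, the modular inverse of 3 mod 26.
Step 2: We need 3 * a^-1 = 1 (mod 26).
Step 3: 3 * 9 = 27 = 1 * 26 + 1, so a^-1 = 9.
Step 4: D(y) = 9(y - 18) mod 26.
Step 5: Apply to 'C' (y = 2): D(2) = 9 * (2 - 18) mod 26 = 9 * -16 mod 26 = 12 -> 'M'.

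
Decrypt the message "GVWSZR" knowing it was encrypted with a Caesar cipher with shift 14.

Step 1: Reverse the shift by subtracting 14 from each letter position.
  G (position 6) -> position (6-14) mod 26 = 18 -> S
  V (position 21) -> position (21-14) mod 26 = 7 -> H
  W (position 22) -> position (22-14) mod 26 = 8 -> I
  S (position 18) -> position (18-14) mod 26 = 4 -> E
  Z (position 25) -> position (25-14) mod 26 = 11 -> L
  R (position 17) -> position (17-14) mod 26 = 3 -> D
Decrypted message: SHIELD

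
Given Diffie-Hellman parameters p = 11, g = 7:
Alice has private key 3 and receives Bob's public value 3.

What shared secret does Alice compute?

Step 1: s = B^a mod p = 3^3 mod 11.
  3^1 mod 11 = 3
  3^2 mod 11 = (3 * 3) mod 11 = 9
  3^3 mod 11 = (9 * 3) mod 11 = 5
Result: shared secret = 5.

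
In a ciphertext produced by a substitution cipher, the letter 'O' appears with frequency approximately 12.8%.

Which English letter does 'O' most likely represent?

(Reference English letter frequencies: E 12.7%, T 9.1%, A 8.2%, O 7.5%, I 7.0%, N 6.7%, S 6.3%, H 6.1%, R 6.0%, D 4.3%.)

Step 1: The observed frequency is 12.8%.
Step 2: Compare with English frequencies:
  E: 12.7% (difference: 0.1%) <-- closest
  T: 9.1% (difference: 3.7%)
  A: 8.2% (difference: 4.6%)
  O: 7.5% (difference: 5.3%)
  I: 7.0% (difference: 5.8%)
  N: 6.7% (difference: 6.1%)
  S: 6.3% (difference: 6.5%)
  H: 6.1% (difference: 6.7%)
  R: 6.0% (difference: 6.8%)
  D: 4.3% (difference: 8.5%)
Step 3: 'O' most likely represents 'E' (frequency 12.7%).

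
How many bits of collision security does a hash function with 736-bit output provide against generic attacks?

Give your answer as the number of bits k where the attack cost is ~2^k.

Step 1: The hash has a 736-bit output.
Step 2: Collision resistance means it should be infeasible to find any x != y with h(x) = h(y).
By the birthday bound, a generic collision search succeeds after about sqrt(2^736) = 2^(736/2) = 2^368 evaluations.
Step 3: Security level = 368 bits.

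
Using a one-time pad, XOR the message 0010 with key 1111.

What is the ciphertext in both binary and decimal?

Step 1: Write out the XOR operation bit by bit:
  Message: 0010
  Key:     1111
  XOR:     1101
Step 2: Convert to decimal: 1101 = 13.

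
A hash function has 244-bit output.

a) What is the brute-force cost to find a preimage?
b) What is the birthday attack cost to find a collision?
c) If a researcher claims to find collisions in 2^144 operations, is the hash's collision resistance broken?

Step 1: Preimage resistance requires brute-force of 2^244 operations.
Step 2: Collision resistance (birthday bound) = 2^(244/2) = 2^122.
Step 3: The claimed attack costs 2^144 operations.
Step 4: Since 2^144 >= 2^122, the claimed attack is no faster than the generic birthday attack, so this does not break collision resistance.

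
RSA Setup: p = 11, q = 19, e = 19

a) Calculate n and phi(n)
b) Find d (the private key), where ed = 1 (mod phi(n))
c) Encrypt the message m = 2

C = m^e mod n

Step 1: n = 11 * 19 = 209.
Step 2: phi(n) = (11-1)(19-1) = 10 * 18 = 180.
Step 3: Find d = 19^(-1) mod 180 = 19.
  Verify: 19 * 19 = 361 = 1 (mod 180).
Step 4: C = 2^19 mod 209 = 116.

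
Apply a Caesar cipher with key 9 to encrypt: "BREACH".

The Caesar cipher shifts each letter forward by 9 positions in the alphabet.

Step 1: For each letter, shift forward by 9 positions (mod 26).
  B (position 1) -> position (1+9) mod 26 = 10 -> K
  R (position 17) -> position (17+9) mod 26 = 0 -> A
  E (position 4) -> position (4+9) mod 26 = 13 -> N
  A (position 0) -> position (0+9) mod 26 = 9 -> J
  C (position 2) -> position (2+9) mod 26 = 11 -> L
  H (position 7) -> position (7+9) mod 26 = 16 -> Q
Result: KANJLQ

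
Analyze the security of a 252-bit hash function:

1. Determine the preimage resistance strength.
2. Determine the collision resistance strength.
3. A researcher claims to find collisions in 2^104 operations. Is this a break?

Step 1: Preimage resistance requires brute-force of 2^252 operations.
Step 2: Collision resistance (birthday bound) = 2^(252/2) = 2^126.
Step 3: The claimed attack costs 2^104 operations.
Step 4: Since 2^104 < 2^126, the claimed attack beats the generic birthday bound, so collision resistance is broken.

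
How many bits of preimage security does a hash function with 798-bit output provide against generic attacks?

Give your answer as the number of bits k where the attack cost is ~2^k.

Step 1: The hash has a 798-bit output.
Step 2: Preimage resistance means: given a digest h(x), it should be infeasible to find any input that hashes to it.
With a 798-bit output there are 2^798 possible digests, so a generic brute-force preimage search costs about 2^798 evaluations.
Step 3: Security level = 798 bits.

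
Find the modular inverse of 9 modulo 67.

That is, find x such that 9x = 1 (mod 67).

Step 1: We need x such that 9 * x = 1 (mod 67).
Step 2: Using the extended Euclidean algorithm or trial:
  9 * 15 = 135 = 2 * 67 + 1.
Step 3: Since 135 mod 67 = 1, the inverse is x = 15.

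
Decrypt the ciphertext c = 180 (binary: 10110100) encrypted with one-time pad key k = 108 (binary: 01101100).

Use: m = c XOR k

Step 1: XOR ciphertext with key:
  Ciphertext: 10110100
  Key:        01101100
  XOR:        11011000
Step 2: Plaintext = 11011000 = 216 in decimal.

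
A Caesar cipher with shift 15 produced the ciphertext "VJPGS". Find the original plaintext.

Step 1: Reverse the shift by subtracting 15 from each letter position.
  V (position 21) -> position (21-15) mod 26 = 6 -> G
  J (position 9) -> position (9-15) mod 26 = 20 -> U
  P (position 15) -> position (15-15) mod 26 = 0 -> A
  G (position 6) -> position (6-15) mod 26 = 17 -> R
  S (position 18) -> position (18-15) mod 26 = 3 -> D
Decrypted message: GUARD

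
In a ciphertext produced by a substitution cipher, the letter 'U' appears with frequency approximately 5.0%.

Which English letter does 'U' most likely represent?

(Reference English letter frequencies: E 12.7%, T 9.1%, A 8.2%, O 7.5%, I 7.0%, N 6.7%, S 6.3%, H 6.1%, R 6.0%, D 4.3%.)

Step 1: The observed frequency is 5.0%.
Step 2: Compare with English frequencies:
  E: 12.7% (difference: 7.7%)
  T: 9.1% (difference: 4.1%)
  A: 8.2% (difference: 3.2%)
  O: 7.5% (difference: 2.5%)
  I: 7.0% (difference: 2.0%)
  N: 6.7% (difference: 1.7%)
  S: 6.3% (difference: 1.3%)
  H: 6.1% (difference: 1.1%)
  R: 6.0% (difference: 1.0%)
  D: 4.3% (difference: 0.7%) <-- closest
Step 3: 'U' most likely represents 'D' (frequency 4.3%).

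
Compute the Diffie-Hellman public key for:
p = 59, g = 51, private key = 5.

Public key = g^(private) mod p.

Step 1: A = g^a mod p = 51^5 mod 59.
  51^1 mod 59 = 51
  51^2 mod 59 = (51 * 51) mod 59 = 5
  51^3 mod 59 = (5 * 51) mod 59 = 19
  51^4 mod 59 = (19 * 51) mod 59 = 25
  51^5 mod 59 = (25 * 51) mod 59 = 36
Result: A = 36.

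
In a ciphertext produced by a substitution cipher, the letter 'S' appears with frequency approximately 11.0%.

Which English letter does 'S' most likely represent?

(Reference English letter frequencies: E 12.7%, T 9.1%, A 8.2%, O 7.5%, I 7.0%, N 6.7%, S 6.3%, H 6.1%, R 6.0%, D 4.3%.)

Step 1: The observed frequency is 11.0%.
Step 2: Compare with English frequencies:
  E: 12.7% (difference: 1.7%) <-- closest
  T: 9.1% (difference: 1.9%)
  A: 8.2% (difference: 2.8%)
  O: 7.5% (difference: 3.5%)
  I: 7.0% (difference: 4.0%)
  N: 6.7% (difference: 4.3%)
  S: 6.3% (difference: 4.7%)
  H: 6.1% (difference: 4.9%)
  R: 6.0% (difference: 5.0%)
  D: 4.3% (difference: 6.7%)
Step 3: 'S' most likely represents 'E' (frequency 12.7%).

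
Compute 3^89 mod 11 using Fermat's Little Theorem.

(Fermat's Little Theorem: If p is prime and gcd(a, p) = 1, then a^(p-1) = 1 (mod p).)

Step 1: Since 11 is prime, by Fermat's Little Theorem: 3^10 = 1 (mod 11).
Step 2: Reduce exponent: 89 mod 10 = 9.
Step 3: So 3^89 = 3^9 (mod 11).
Step 4: 3^9 mod 11 = 4.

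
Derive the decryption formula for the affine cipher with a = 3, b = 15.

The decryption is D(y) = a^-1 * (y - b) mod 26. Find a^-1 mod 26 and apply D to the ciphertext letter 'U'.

Step 1: Find a^-1, the modular inverse of 3 mod 26.
Step 2: We need 3 * a^-1 = 1 (mod 26).
Step 3: 3 * 9 = 27 = 1 * 26 + 1, so a^-1 = 9.
Step 4: D(y) = 9(y - 15) mod 26.
Step 5: Apply to 'U' (y = 20): D(20) = 9 * (20 - 15) mod 26 = 9 * 5 mod 26 = 19 -> 'T'.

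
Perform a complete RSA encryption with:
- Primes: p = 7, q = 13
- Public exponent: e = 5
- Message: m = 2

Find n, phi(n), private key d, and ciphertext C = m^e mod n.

Step 1: n = 7 * 13 = 91.
Step 2: phi(n) = (7-1)(13-1) = 6 * 12 = 72.
Step 3: Find d = 5^(-1) mod 72 = 29.
  Verify: 5 * 29 = 145 = 1 (mod 72).
Step 4: C = 2^5 mod 91 = 32.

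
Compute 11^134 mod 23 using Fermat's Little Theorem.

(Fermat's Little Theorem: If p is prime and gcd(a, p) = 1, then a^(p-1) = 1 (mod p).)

Step 1: Since 23 is prime, by Fermat's Little Theorem: 11^22 = 1 (mod 23).
Step 2: Reduce exponent: 134 mod 22 = 2.
Step 3: So 11^134 = 11^2 (mod 23).
Step 4: 11^2 mod 23 = 6.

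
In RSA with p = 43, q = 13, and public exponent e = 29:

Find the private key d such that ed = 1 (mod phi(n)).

Step 1: n = 43 * 13 = 559.
Step 2: phi(n) = 42 * 12 = 504.
Step 3: Find d such that 29 * d = 1 (mod 504).
Step 4: d = 29^(-1) mod 504 = 365.
Verification: 29 * 365 = 10585 = 21 * 504 + 1.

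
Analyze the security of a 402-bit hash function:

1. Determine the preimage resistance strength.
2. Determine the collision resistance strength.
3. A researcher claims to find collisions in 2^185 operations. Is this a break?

Step 1: Preimage resistance requires brute-force of 2^402 operations.
Step 2: Collision resistance (birthday bound) = 2^(402/2) = 2^201.
Step 3: The claimed attack costs 2^185 operations.
Step 4: Since 2^185 < 2^201, the claimed attack beats the generic birthday bound, so collision resistance is broken.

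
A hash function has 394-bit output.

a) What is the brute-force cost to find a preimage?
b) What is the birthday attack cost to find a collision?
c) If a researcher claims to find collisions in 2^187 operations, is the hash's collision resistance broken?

Step 1: Preimage resistance requires brute-force of 2^394 operations.
Step 2: Collision resistance (birthday bound) = 2^(394/2) = 2^197.
Step 3: The claimed attack costs 2^187 operations.
Step 4: Since 2^187 < 2^197, the claimed attack beats the generic birthday bound, so collision resistance is broken.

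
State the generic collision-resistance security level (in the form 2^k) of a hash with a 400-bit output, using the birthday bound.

Step 1: The birthday paradox gives collision probability ~50% after sqrt(2^n) = 2^(n/2) hashes.
Step 2: For 400-bit output: 2^(400/2) = 2^200.
Step 3: Approximately 2^200 hash computations needed.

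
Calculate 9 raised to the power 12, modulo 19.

Step 1: Compute 9^12 mod 19 step by step, reducing modulo 19 at each step.
  9^1 mod 19 = 9
  9^2 mod 19 = (9 * 9) mod 19 = 5
  9^3 mod 19 = (5 * 9) mod 19 = 7
  9^4 mod 19 = (7 * 9) mod 19 = 6
  9^5 mod 19 = (6 * 9) mod 19 = 16
  9^6 mod 19 = (16 * 9) mod 19 = 11
  9^7 mod 19 = (11 * 9) mod 19 = 4
  9^8 mod 19 = (4 * 9) mod 19 = 17
  9^9 mod 19 = (17 * 9) mod 19 = 1
  9^10 mod 19 = (1 * 9) mod 19 = 9
  9^11 mod 19 = (9 * 9) mod 19 = 5
  9^12 mod 19 = (5 * 9) mod 19 = 7
Step 2: Result = 7.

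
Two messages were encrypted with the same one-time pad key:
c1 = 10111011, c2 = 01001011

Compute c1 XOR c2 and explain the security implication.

Step 1: c1 XOR c2 = (m1 XOR k) XOR (m2 XOR k).
Step 2: By XOR associativity/commutativity: = m1 XOR m2 XOR k XOR k = m1 XOR m2.
Step 3: 10111011 XOR 01001011 = 11110000 = 240.
Step 4: The key cancels out! An attacker learns m1 XOR m2 = 240, revealing the relationship between plaintexts.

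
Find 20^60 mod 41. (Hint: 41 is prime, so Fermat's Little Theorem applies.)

Step 1: Since 41 is prime, by Fermat's Little Theorem: 20^40 = 1 (mod 41).
Step 2: Reduce exponent: 60 mod 40 = 20.
Step 3: So 20^60 = 20^20 (mod 41).
Step 4: 20^20 mod 41 = 1.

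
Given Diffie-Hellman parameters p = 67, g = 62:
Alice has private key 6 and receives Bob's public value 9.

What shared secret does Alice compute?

Step 1: s = B^a mod p = 9^6 mod 67.
  9^1 mod 67 = 9
  9^2 mod 67 = (9 * 9) mod 67 = 14
  9^3 mod 67 = (14 * 9) mod 67 = 59
  9^4 mod 67 = (59 * 9) mod 67 = 62
  9^5 mod 67 = (62 * 9) mod 67 = 22
  9^6 mod 67 = (22 * 9) mod 67 = 64
Result: shared secret = 64.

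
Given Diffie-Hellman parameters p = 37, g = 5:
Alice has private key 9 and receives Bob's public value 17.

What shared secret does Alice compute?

Step 1: s = B^a mod p = 17^9 mod 37.
  17^1 mod 37 = 17
  17^2 mod 37 = (17 * 17) mod 37 = 30
  17^3 mod 37 = (30 * 17) mod 37 = 29
  17^4 mod 37 = (29 * 17) mod 37 = 12
  17^5 mod 37 = (12 * 17) mod 37 = 19
  17^6 mod 37 = (19 * 17) mod 37 = 27
  17^7 mod 37 = (27 * 17) mod 37 = 15
  17^8 mod 37 = (15 * 17) mod 37 = 33
  17^9 mod 37 = (33 * 17) mod 37 = 6
Result: shared secret = 6.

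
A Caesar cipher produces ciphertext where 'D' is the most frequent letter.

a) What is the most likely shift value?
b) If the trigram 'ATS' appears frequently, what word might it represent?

Step 1: In English, 'E' is the most frequent letter (12.7%).
Step 2: The most frequent ciphertext letter is 'D' (position 3).
Step 3: Shift = (3 - 4) mod 26 = 25.
Step 4: Decrypt 'ATS' by shifting back 25:
  A -> B
  T -> U
  S -> T
Step 5: 'ATS' decrypts to 'BUT'.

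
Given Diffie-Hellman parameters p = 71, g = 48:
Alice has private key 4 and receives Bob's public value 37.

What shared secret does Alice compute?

Step 1: s = B^a mod p = 37^4 mod 71.
  37^1 mod 71 = 37
  37^2 mod 71 = (37 * 37) mod 71 = 20
  37^3 mod 71 = (20 * 37) mod 71 = 30
  37^4 mod 71 = (30 * 37) mod 71 = 45
Result: shared secret = 45.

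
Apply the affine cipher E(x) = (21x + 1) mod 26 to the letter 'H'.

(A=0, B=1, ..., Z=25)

Step 1: Convert 'H' to number: x = 7.
Step 2: E(7) = (21 * 7 + 1) mod 26 = 148 mod 26 = 18.
Step 3: Convert 18 back to letter: S.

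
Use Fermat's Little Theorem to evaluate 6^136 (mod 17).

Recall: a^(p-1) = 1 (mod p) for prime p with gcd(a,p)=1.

Step 1: Since 17 is prime, by Fermat's Little Theorem: 6^16 = 1 (mod 17).
Step 2: Reduce exponent: 136 mod 16 = 8.
Step 3: So 6^136 = 6^8 (mod 17).
Step 4: 6^8 mod 17 = 16.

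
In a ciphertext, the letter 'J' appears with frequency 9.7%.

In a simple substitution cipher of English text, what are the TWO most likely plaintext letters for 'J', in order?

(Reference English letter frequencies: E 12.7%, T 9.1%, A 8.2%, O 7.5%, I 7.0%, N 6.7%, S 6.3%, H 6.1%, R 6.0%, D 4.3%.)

Step 1: Observed frequency of 'J' is 9.7%.
Step 2: Compute distances to each reference frequency and sort:
  T (9.1%): difference = 0.6% <-- BEST
  A (8.2%): difference = 1.5% <-- RUNNER-UP
  O (7.5%): difference = 2.2%
  I (7.0%): difference = 2.7%
  N (6.7%): difference = 3.0%
Step 3: Most likely is 'T' (9.1%, diff 0.6%); second most likely is 'A' (8.2%, diff 1.5%).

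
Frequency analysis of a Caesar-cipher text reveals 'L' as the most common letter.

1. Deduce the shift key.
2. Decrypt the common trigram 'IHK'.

Step 1: In English, 'E' is the most frequent letter (12.7%).
Step 2: The most frequent ciphertext letter is 'L' (position 11).
Step 3: Shift = (11 - 4) mod 26 = 7.
Step 4: Decrypt 'IHK' by shifting back 7:
  I -> B
  H -> A
  K -> D
Step 5: 'IHK' decrypts to 'BAD'.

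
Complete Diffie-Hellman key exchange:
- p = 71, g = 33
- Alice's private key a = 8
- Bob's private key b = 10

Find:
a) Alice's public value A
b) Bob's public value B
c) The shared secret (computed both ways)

Step 1: A = g^a mod p = 33^8 mod 71 = 64.
Step 2: B = g^b mod p = 33^10 mod 71 = 45.
Step 3: Alice computes s = B^a mod p = 45^8 mod 71 = 45.
Step 4: Bob computes s = A^b mod p = 64^10 mod 71 = 45.
Both sides agree: shared secret = 45.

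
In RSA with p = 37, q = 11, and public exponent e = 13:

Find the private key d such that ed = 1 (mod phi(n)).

Step 1: n = 37 * 11 = 407.
Step 2: phi(n) = 36 * 10 = 360.
Step 3: Find d such that 13 * d = 1 (mod 360).
Step 4: d = 13^(-1) mod 360 = 277.
Verification: 13 * 277 = 3601 = 10 * 360 + 1.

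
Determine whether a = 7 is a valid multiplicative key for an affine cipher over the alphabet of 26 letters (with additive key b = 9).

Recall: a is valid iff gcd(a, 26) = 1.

Step 1: Compute gcd(7, 26).
Step 2: gcd(7, 26) = 1.
Since gcd = 1, 7 is coprime with 26, so it is a valid key.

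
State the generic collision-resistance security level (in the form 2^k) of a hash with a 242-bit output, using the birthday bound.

Step 1: The birthday paradox gives collision probability ~50% after sqrt(2^n) = 2^(n/2) hashes.
Step 2: For 242-bit output: 2^(242/2) = 2^121.
Step 3: Approximately 2^121 hash computations needed.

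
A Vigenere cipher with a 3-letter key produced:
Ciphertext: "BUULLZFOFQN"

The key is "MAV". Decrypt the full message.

Step 1: Key 'MAV' has length 3. Extended key: MAVMAVMAVMA
Step 2: Decrypt each position:
  B(1) - M(12) = 15 = P
  U(20) - A(0) = 20 = U
  U(20) - V(21) = 25 = Z
  L(11) - M(12) = 25 = Z
  L(11) - A(0) = 11 = L
  Z(25) - V(21) = 4 = E
  F(5) - M(12) = 19 = T
  O(14) - A(0) = 14 = O
  F(5) - V(21) = 10 = K
  Q(16) - M(12) = 4 = E
  N(13) - A(0) = 13 = N
Plaintext: PUZZLETOKEN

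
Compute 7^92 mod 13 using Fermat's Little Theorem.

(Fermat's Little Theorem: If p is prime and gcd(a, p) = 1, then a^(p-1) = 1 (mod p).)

Step 1: Since 13 is prime, by Fermat's Little Theorem: 7^12 = 1 (mod 13).
Step 2: Reduce exponent: 92 mod 12 = 8.
Step 3: So 7^92 = 7^8 (mod 13).
Step 4: 7^8 mod 13 = 3.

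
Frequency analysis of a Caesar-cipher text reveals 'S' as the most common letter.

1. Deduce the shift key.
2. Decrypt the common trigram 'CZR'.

Step 1: In English, 'E' is the most frequent letter (12.7%).
Step 2: The most frequent ciphertext letter is 'S' (position 18).
Step 3: Shift = (18 - 4) mod 26 = 14.
Step 4: Decrypt 'CZR' by shifting back 14:
  C -> O
  Z -> L
  R -> D
Step 5: 'CZR' decrypts to 'OLD'.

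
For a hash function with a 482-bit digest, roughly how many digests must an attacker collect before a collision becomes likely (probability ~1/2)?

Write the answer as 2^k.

Step 1: The birthday paradox gives collision probability ~50% after sqrt(2^n) = 2^(n/2) hashes.
Step 2: For 482-bit output: 2^(482/2) = 2^241.
Step 3: Approximately 2^241 hash computations needed.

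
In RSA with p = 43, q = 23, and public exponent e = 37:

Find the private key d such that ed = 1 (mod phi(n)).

Step 1: n = 43 * 23 = 989.
Step 2: phi(n) = 42 * 22 = 924.
Step 3: Find d such that 37 * d = 1 (mod 924).
Step 4: d = 37^(-1) mod 924 = 25.
Verification: 37 * 25 = 925 = 1 * 924 + 1.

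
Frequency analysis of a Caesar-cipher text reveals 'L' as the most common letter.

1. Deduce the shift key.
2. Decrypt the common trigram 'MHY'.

Step 1: In English, 'E' is the most frequent letter (12.7%).
Step 2: The most frequent ciphertext letter is 'L' (position 11).
Step 3: Shift = (11 - 4) mod 26 = 7.
Step 4: Decrypt 'MHY' by shifting back 7:
  M -> F
  H -> A
  Y -> R
Step 5: 'MHY' decrypts to 'FAR'.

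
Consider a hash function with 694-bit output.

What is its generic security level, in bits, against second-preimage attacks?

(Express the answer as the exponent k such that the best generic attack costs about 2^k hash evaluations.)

Step 1: The hash has a 694-bit output.
Step 2: Second-preimage resistance means: given a specific input x, it should be infeasible to find a different y with h(y) = h(x).
With a 694-bit output, a generic search for a second preimage costs about 2^694 evaluations (each trial matches the fixed target with probability 2^-694).
Step 3: Security level = 694 bits.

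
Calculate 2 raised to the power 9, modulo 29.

Step 1: Compute 2^9 mod 29 step by step, reducing modulo 29 at each step.
  2^1 mod 29 = 2
  2^2 mod 29 = (2 * 2) mod 29 = 4
  2^3 mod 29 = (4 * 2) mod 29 = 8
  2^4 mod 29 = (8 * 2) mod 29 = 16
  2^5 mod 29 = (16 * 2) mod 29 = 3
  2^6 mod 29 = (3 * 2) mod 29 = 6
  2^7 mod 29 = (6 * 2) mod 29 = 12
  2^8 mod 29 = (12 * 2) mod 29 = 24
  2^9 mod 29 = (24 * 2) mod 29 = 19
Step 2: Result = 19.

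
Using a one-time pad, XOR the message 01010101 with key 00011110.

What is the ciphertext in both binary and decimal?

Step 1: Write out the XOR operation bit by bit:
  Message: 01010101
  Key:     00011110
  XOR:     01001011
Step 2: Convert to decimal: 01001011 = 75.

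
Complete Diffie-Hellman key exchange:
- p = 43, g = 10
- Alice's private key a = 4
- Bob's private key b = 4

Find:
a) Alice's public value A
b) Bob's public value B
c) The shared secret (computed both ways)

Step 1: A = g^a mod p = 10^4 mod 43 = 24.
Step 2: B = g^b mod p = 10^4 mod 43 = 24.
Step 3: Alice computes s = B^a mod p = 24^4 mod 43 = 31.
Step 4: Bob computes s = A^b mod p = 24^4 mod 43 = 31.
Both sides agree: shared secret = 31.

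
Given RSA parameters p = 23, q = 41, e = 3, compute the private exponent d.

Step 1: n = 23 * 41 = 943.
Step 2: phi(n) = 22 * 40 = 880.
Step 3: Find d such that 3 * d = 1 (mod 880).
Step 4: d = 3^(-1) mod 880 = 587.
Verification: 3 * 587 = 1761 = 2 * 880 + 1.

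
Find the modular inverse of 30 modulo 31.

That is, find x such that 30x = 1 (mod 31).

Step 1: We need x such that 30 * x = 1 (mod 31).
Step 2: Using the extended Euclidean algorithm or trial:
  30 * 30 = 900 = 29 * 31 + 1.
Step 3: Since 900 mod 31 = 1, the inverse is x = 30.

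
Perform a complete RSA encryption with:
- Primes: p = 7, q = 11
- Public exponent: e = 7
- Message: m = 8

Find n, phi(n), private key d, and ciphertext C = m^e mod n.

Step 1: n = 7 * 11 = 77.
Step 2: phi(n) = (7-1)(11-1) = 6 * 10 = 60.
Step 3: Find d = 7^(-1) mod 60 = 43.
  Verify: 7 * 43 = 301 = 1 (mod 60).
Step 4: C = 8^7 mod 77 = 57.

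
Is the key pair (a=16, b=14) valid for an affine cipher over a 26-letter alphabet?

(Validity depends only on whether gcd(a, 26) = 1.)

Step 1: Compute gcd(16, 26).
Step 2: gcd(16, 26) = 2.
Since gcd = 2 != 1, 16 shares a common factor with 26, so it cannot be used.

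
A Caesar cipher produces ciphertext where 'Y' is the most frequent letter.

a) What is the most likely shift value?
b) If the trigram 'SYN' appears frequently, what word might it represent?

Step 1: In English, 'E' is the most frequent letter (12.7%).
Step 2: The most frequent ciphertext letter is 'Y' (position 24).
Step 3: Shift = (24 - 4) mod 26 = 20.
Step 4: Decrypt 'SYN' by shifting back 20:
  S -> Y
  Y -> E
  N -> T
Step 5: 'SYN' decrypts to 'YET'.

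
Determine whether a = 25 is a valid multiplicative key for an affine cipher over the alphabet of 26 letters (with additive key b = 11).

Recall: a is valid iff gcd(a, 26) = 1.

Step 1: Compute gcd(25, 26).
Step 2: gcd(25, 26) = 1.
Since gcd = 1, 25 is coprime with 26, so it is a valid key.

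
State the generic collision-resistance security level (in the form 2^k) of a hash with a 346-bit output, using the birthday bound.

Step 1: The birthday paradox gives collision probability ~50% after sqrt(2^n) = 2^(n/2) hashes.
Step 2: For 346-bit output: 2^(346/2) = 2^173.
Step 3: Approximately 2^173 hash computations needed.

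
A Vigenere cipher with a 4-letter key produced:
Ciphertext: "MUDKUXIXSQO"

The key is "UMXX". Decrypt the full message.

Step 1: Key 'UMXX' has length 4. Extended key: UMXXUMXXUMX
Step 2: Decrypt each position:
  M(12) - U(20) = 18 = S
  U(20) - M(12) = 8 = I
  D(3) - X(23) = 6 = G
  K(10) - X(23) = 13 = N
  U(20) - U(20) = 0 = A
  X(23) - M(12) = 11 = L
  I(8) - X(23) = 11 = L
  X(23) - X(23) = 0 = A
  S(18) - U(20) = 24 = Y
  Q(16) - M(12) = 4 = E
  O(14) - X(23) = 17 = R
Plaintext: SIGNALLAYER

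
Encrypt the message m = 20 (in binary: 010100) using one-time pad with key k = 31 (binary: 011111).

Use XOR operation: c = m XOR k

Step 1: Write out the XOR operation bit by bit:
  Message: 010100
  Key:     011111
  XOR:     001011
Step 2: Convert to decimal: 001011 = 11.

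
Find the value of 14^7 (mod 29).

Step 1: Compute 14^7 mod 29 step by step, reducing modulo 29 at each step.
  14^1 mod 29 = 14
  14^2 mod 29 = (14 * 14) mod 29 = 22
  14^3 mod 29 = (22 * 14) mod 29 = 18
  14^4 mod 29 = (18 * 14) mod 29 = 20
  14^5 mod 29 = (20 * 14) mod 29 = 19
  14^6 mod 29 = (19 * 14) mod 29 = 5
  14^7 mod 29 = (5 * 14) mod 29 = 12
Step 2: Result = 12.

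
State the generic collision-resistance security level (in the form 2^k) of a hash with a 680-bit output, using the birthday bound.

Step 1: The birthday paradox gives collision probability ~50% after sqrt(2^n) = 2^(n/2) hashes.
Step 2: For 680-bit output: 2^(680/2) = 2^340.
Step 3: Approximately 2^340 hash computations needed.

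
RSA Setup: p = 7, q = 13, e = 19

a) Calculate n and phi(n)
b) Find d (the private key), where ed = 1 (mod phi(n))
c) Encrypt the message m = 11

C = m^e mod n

Step 1: n = 7 * 13 = 91.
Step 2: phi(n) = (7-1)(13-1) = 6 * 12 = 72.
Step 3: Find d = 19^(-1) mod 72 = 19.
  Verify: 19 * 19 = 361 = 1 (mod 72).
Step 4: C = 11^19 mod 91 = 67.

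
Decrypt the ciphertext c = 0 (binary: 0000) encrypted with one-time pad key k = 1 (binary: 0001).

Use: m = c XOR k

Step 1: XOR ciphertext with key:
  Ciphertext: 0000
  Key:        0001
  XOR:        0001
Step 2: Plaintext = 0001 = 1 in decimal.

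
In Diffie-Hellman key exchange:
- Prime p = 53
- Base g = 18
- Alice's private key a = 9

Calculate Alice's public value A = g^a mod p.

Step 1: A = g^a mod p = 18^9 mod 53.
  18^1 mod 53 = 18
  18^2 mod 53 = (18 * 18) mod 53 = 6
  18^3 mod 53 = (6 * 18) mod 53 = 2
  18^4 mod 53 = (2 * 18) mod 53 = 36
  18^5 mod 53 = (36 * 18) mod 53 = 12
  18^6 mod 53 = (12 * 18) mod 53 = 4
  18^7 mod 53 = (4 * 18) mod 53 = 19
  18^8 mod 53 = (19 * 18) mod 53 = 24
  18^9 mod 53 = (24 * 18) mod 53 = 8
Result: A = 8.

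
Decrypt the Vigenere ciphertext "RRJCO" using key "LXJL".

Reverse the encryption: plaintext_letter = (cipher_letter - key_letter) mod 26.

Step 1: Extend key: LXJLL
Step 2: Decrypt each letter (c - k) mod 26:
  R(17) - L(11) = (17-11) mod 26 = 6 = G
  R(17) - X(23) = (17-23) mod 26 = 20 = U
  J(9) - J(9) = (9-9) mod 26 = 0 = A
  C(2) - L(11) = (2-11) mod 26 = 17 = R
  O(14) - L(11) = (14-11) mod 26 = 3 = D
Plaintext: GUARD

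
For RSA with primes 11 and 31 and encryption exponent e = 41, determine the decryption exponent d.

Step 1: n = 11 * 31 = 341.
Step 2: phi(n) = 10 * 30 = 300.
Step 3: Find d such that 41 * d = 1 (mod 300).
Step 4: d = 41^(-1) mod 300 = 161.
Verification: 41 * 161 = 6601 = 22 * 300 + 1.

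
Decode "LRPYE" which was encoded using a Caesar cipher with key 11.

Step 1: Reverse the shift by subtracting 11 from each letter position.
  L (position 11) -> position (11-11) mod 26 = 0 -> A
  R (position 17) -> position (17-11) mod 26 = 6 -> G
  P (position 15) -> position (15-11) mod 26 = 4 -> E
  Y (position 24) -> position (24-11) mod 26 = 13 -> N
  E (position 4) -> position (4-11) mod 26 = 19 -> T
Decrypted message: AGENT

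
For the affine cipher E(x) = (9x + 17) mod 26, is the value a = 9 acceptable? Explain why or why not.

Step 1: Compute gcd(9, 26).
Step 2: gcd(9, 26) = 1.
Since gcd = 1, 9 is coprime with 26, so it is a valid key.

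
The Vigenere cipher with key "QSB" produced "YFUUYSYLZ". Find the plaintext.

Step 1: Extend key: QSBQSBQSB
Step 2: Decrypt each letter (c - k) mod 26:
  Y(24) - Q(16) = (24-16) mod 26 = 8 = I
  F(5) - S(18) = (5-18) mod 26 = 13 = N
  U(20) - B(1) = (20-1) mod 26 = 19 = T
  U(20) - Q(16) = (20-16) mod 26 = 4 = E
  Y(24) - S(18) = (24-18) mod 26 = 6 = G
  S(18) - B(1) = (18-1) mod 26 = 17 = R
  Y(24) - Q(16) = (24-16) mod 26 = 8 = I
  L(11) - S(18) = (11-18) mod 26 = 19 = T
  Z(25) - B(1) = (25-1) mod 26 = 24 = Y
Plaintext: INTEGRITY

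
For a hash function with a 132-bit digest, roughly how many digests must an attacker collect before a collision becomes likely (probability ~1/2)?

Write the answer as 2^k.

Step 1: The birthday paradox gives collision probability ~50% after sqrt(2^n) = 2^(n/2) hashes.
Step 2: For 132-bit output: 2^(132/2) = 2^66.
Step 3: Approximately 2^66 hash computations needed.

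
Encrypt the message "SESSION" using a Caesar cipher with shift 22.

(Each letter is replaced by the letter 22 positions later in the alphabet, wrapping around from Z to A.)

Step 1: For each letter, shift forward by 22 positions (mod 26).
  S (position 18) -> position (18+22) mod 26 = 14 -> O
  E (position 4) -> position (4+22) mod 26 = 0 -> A
  S (position 18) -> position (18+22) mod 26 = 14 -> O
  S (position 18) -> position (18+22) mod 26 = 14 -> O
  I (position 8) -> position (8+22) mod 26 = 4 -> E
  O (position 14) -> position (14+22) mod 26 = 10 -> K
  N (position 13) -> position (13+22) mod 26 = 9 -> J
Result: OAOOEKJ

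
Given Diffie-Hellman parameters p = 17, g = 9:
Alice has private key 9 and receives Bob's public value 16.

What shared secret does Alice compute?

Step 1: s = B^a mod p = 16^9 mod 17.
  16^1 mod 17 = 16
  16^2 mod 17 = (16 * 16) mod 17 = 1
  16^3 mod 17 = (1 * 16) mod 17 = 16
  16^4 mod 17 = (16 * 16) mod 17 = 1
  16^5 mod 17 = (1 * 16) mod 17 = 16
  16^6 mod 17 = (16 * 16) mod 17 = 1
  16^7 mod 17 = (1 * 16) mod 17 = 16
  16^8 mod 17 = (16 * 16) mod 17 = 1
  16^9 mod 17 = (1 * 16) mod 17 = 16
Result: shared secret = 16.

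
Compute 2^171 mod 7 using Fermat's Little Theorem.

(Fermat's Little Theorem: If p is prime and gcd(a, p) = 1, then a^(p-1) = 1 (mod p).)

Step 1: Since 7 is prime, by Fermat's Little Theorem: 2^6 = 1 (mod 7).
Step 2: Reduce exponent: 171 mod 6 = 3.
Step 3: So 2^171 = 2^3 (mod 7).
Step 4: 2^3 mod 7 = 1.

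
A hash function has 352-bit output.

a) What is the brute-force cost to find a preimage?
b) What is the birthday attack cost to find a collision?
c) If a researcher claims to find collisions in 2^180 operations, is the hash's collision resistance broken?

Step 1: Preimage resistance requires brute-force of 2^352 operations.
Step 2: Collision resistance (birthday bound) = 2^(352/2) = 2^176.
Step 3: The claimed attack costs 2^180 operations.
Step 4: Since 2^180 >= 2^176, the claimed attack is no faster than the generic birthday attack, so this does not break collision resistance.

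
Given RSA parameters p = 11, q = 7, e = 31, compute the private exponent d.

Step 1: n = 11 * 7 = 77.
Step 2: phi(n) = 10 * 6 = 60.
Step 3: Find d such that 31 * d = 1 (mod 60).
Step 4: d = 31^(-1) mod 60 = 31.
Verification: 31 * 31 = 961 = 16 * 60 + 1.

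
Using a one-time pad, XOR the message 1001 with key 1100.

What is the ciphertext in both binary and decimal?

Step 1: Write out the XOR operation bit by bit:
  Message: 1001
  Key:     1100
  XOR:     0101
Step 2: Convert to decimal: 0101 = 5.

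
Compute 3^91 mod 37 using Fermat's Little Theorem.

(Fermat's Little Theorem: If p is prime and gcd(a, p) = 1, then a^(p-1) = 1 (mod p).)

Step 1: Since 37 is prime, by Fermat's Little Theorem: 3^36 = 1 (mod 37).
Step 2: Reduce exponent: 91 mod 36 = 19.
Step 3: So 3^91 = 3^19 (mod 37).
Step 4: 3^19 mod 37 = 3.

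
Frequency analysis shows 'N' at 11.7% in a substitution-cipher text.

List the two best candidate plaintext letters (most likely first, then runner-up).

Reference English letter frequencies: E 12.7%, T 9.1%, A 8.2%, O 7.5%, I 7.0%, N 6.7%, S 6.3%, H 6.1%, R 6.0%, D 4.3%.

Step 1: Observed frequency of 'N' is 11.7%.
Step 2: Compute distances to each reference frequency and sort:
  E (12.7%): difference = 1.0% <-- BEST
  T (9.1%): difference = 2.6% <-- RUNNER-UP
  A (8.2%): difference = 3.5%
  O (7.5%): difference = 4.2%
  I (7.0%): difference = 4.7%
Step 3: Most likely is 'E' (12.7%, diff 1.0%); second most likely is 'T' (9.1%, diff 2.6%).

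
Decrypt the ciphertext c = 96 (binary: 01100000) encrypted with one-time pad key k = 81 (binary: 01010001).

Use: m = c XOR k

Step 1: XOR ciphertext with key:
  Ciphertext: 01100000
  Key:        01010001
  XOR:        00110001
Step 2: Plaintext = 00110001 = 49 in decimal.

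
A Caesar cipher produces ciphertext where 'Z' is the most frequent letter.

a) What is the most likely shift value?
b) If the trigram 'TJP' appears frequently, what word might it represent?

Step 1: In English, 'E' is the most frequent letter (12.7%).
Step 2: The most frequent ciphertext letter is 'Z' (position 25).
Step 3: Shift = (25 - 4) mod 26 = 21.
Step 4: Decrypt 'TJP' by shifting back 21:
  T -> Y
  J -> O
  P -> U
Step 5: 'TJP' decrypts to 'YOU'.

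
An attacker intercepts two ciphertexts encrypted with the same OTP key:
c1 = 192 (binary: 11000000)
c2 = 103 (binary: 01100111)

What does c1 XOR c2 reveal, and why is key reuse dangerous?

Step 1: c1 XOR c2 = (m1 XOR k) XOR (m2 XOR k).
Step 2: By XOR associativity/commutativity: = m1 XOR m2 XOR k XOR k = m1 XOR m2.
Step 3: 11000000 XOR 01100111 = 10100111 = 167.
Step 4: The key cancels out! An attacker learns m1 XOR m2 = 167, revealing the relationship between plaintexts.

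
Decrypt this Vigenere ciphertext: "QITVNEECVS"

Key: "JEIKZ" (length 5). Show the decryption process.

Step 1: Key 'JEIKZ' has length 5. Extended key: JEIKZJEIKZ
Step 2: Decrypt each position:
  Q(16) - J(9) = 7 = H
  I(8) - E(4) = 4 = E
  T(19) - I(8) = 11 = L
  V(21) - K(10) = 11 = L
  N(13) - Z(25) = 14 = O
  E(4) - J(9) = 21 = V
  E(4) - E(4) = 0 = A
  C(2) - I(8) = 20 = U
  V(21) - K(10) = 11 = L
  S(18) - Z(25) = 19 = T
Plaintext: HELLOVAULT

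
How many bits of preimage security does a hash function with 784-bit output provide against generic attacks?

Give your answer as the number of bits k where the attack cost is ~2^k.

Step 1: The hash has a 784-bit output.
Step 2: Preimage resistance means: given a digest h(x), it should be infeasible to find any input that hashes to it.
With a 784-bit output there are 2^784 possible digests, so a generic brute-force preimage search costs about 2^784 evaluations.
Step 3: Security level = 784 bits.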